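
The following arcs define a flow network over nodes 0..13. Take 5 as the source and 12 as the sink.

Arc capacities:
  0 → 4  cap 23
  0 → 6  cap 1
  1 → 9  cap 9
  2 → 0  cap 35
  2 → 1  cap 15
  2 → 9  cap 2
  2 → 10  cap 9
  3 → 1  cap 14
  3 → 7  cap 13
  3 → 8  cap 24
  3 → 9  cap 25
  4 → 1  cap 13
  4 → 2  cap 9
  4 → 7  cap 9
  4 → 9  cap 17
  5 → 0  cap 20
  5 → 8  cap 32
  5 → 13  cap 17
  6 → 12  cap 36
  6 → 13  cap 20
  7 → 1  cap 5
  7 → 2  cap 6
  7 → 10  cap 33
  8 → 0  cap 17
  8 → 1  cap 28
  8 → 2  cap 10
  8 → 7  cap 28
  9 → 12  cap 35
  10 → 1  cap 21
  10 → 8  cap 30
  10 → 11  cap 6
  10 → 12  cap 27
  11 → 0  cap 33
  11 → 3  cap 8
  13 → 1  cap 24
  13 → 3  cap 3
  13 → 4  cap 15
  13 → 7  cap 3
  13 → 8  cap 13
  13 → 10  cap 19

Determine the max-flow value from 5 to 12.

augment #1: 5→0→6→12 bottleneck 1, total now 1
augment #2: 5→13→10→12 bottleneck 17, total now 18
augment #3: 5→0→4→9→12 bottleneck 17, total now 35
augment #4: 5→8→1→9→12 bottleneck 9, total now 44
augment #5: 5→8→2→9→12 bottleneck 2, total now 46
augment #6: 5→8→2→10→12 bottleneck 8, total now 54
augment #7: 5→8→7→10→12 bottleneck 2, total now 56
augment #8: 5→8→7→10→11→3→9→12 bottleneck 6, total now 62
augment #9: 5→8→7→10→13→3→9→12 bottleneck 1, total now 63

Maximum flow value: 63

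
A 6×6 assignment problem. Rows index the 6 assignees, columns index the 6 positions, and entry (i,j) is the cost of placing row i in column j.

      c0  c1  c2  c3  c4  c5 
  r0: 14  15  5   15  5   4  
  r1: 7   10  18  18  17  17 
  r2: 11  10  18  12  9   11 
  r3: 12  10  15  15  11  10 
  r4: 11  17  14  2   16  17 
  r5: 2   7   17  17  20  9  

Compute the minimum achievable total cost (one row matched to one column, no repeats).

Minimum assignment cost: 38

optimal assignment: row0→col2 (cost 5), row1→col1 (cost 10), row2→col4 (cost 9), row3→col5 (cost 10), row4→col3 (cost 2), row5→col0 (cost 2)
total = 5 + 10 + 9 + 10 + 2 + 2 = 38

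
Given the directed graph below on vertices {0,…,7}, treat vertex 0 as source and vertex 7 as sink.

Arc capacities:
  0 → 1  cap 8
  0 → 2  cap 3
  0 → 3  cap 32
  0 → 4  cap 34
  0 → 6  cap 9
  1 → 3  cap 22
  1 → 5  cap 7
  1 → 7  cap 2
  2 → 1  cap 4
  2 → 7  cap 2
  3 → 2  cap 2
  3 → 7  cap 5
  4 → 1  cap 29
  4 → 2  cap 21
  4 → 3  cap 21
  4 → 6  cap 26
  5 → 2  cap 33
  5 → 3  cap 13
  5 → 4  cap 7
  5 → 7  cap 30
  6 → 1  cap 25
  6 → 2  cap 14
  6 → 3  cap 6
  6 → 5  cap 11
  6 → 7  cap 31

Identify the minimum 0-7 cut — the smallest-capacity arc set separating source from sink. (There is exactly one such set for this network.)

Min-cut arcs: {(0,6), (1,5), (1,7), (2,7), (3,7), (4,6)} (total capacity 51)

augment #1: 0→1→7 push 2
augment #2: 0→2→7 push 2
augment #3: 0→3→7 push 5
augment #4: 0→6→7 push 9
augment #5: 0→1→5→7 push 6
augment #6: 0→4→6→7 push 22
augment #7: 0→2→1→5→7 push 1
augment #8: 0→4→6→5→7 push 4
max flow = 51; residual-reachable set from 0 gives S-side
cut edges (S→T): {(0,6), (1,5), (1,7), (2,7), (3,7), (4,6)} total cap 51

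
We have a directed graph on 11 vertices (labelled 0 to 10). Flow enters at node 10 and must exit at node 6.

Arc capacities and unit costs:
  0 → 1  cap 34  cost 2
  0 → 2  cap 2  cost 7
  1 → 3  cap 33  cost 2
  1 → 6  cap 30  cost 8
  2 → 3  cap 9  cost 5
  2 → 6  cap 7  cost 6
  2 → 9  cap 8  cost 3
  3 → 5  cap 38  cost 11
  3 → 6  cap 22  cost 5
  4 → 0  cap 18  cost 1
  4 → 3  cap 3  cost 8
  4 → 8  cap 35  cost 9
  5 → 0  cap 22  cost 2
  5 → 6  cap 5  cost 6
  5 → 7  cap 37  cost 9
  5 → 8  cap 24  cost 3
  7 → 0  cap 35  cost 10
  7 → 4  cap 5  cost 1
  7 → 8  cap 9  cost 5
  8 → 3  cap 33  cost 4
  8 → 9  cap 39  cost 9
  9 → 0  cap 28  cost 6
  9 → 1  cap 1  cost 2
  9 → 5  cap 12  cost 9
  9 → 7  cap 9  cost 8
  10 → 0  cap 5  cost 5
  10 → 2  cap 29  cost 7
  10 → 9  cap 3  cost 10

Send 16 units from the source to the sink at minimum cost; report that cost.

Minimum cost for 16 units: 229

shortest-cost path #1: 10→2→6 push 7 @ unit cost 13 (adds 91)
shortest-cost path #2: 10→0→1→3→6 push 5 @ unit cost 14 (adds 70)
shortest-cost path #3: 10→2→3→6 push 4 @ unit cost 17 (adds 68)
total cost = 229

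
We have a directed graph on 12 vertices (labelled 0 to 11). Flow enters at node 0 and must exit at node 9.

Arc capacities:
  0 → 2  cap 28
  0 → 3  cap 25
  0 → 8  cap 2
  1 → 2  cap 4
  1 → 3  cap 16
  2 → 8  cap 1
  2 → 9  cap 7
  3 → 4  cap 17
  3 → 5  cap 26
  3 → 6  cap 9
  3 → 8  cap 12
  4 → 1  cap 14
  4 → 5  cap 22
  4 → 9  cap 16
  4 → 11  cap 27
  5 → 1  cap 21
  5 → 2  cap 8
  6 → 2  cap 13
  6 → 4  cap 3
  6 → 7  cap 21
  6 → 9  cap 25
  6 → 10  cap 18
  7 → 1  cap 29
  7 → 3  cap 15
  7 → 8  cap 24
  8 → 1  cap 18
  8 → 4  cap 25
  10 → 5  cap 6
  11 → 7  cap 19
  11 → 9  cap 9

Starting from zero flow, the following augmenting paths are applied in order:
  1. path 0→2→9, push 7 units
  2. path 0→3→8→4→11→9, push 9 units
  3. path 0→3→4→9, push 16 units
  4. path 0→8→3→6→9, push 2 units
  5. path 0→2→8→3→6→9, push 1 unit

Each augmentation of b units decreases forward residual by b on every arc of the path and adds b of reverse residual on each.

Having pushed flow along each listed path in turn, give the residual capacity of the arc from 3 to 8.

after path 1 (0→2→9, push 7): res(3,8)=12
after path 2 (0→3→8→4→11→9, push 9): res(3,8)=3
after path 3 (0→3→4→9, push 16): res(3,8)=3
after path 4 (0→8→3→6→9, push 2): res(3,8)=5
after path 5 (0→2→8→3→6→9, push 1): res(3,8)=6

Residual capacity of (3,8): 6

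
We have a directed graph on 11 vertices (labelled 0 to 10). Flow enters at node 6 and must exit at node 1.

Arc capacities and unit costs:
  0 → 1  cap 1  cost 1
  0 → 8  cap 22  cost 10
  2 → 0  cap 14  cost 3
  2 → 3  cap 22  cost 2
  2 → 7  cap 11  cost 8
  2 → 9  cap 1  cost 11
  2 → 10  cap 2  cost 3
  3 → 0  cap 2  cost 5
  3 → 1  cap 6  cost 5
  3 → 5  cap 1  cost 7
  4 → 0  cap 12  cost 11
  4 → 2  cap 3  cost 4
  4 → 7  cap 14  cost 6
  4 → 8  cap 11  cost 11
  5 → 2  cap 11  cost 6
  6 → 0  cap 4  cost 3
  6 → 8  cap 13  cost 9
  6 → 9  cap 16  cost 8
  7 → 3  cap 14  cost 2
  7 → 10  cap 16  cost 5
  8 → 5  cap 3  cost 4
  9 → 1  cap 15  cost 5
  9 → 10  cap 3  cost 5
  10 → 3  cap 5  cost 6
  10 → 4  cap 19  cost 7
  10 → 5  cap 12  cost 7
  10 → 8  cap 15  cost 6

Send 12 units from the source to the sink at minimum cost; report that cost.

shortest-cost path #1: 6→0→1 push 1 @ unit cost 4 (adds 4)
shortest-cost path #2: 6→9→1 push 11 @ unit cost 13 (adds 143)
total cost = 147

Minimum cost for 12 units: 147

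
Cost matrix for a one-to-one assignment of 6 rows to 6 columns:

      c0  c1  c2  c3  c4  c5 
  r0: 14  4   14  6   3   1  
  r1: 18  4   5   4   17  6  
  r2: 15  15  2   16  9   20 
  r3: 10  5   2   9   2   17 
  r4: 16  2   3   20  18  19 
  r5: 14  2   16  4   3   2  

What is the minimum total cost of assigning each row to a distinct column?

Minimum assignment cost: 22

optimal assignment: row0→col5 (cost 1), row1→col3 (cost 4), row2→col2 (cost 2), row3→col0 (cost 10), row4→col1 (cost 2), row5→col4 (cost 3)
total = 1 + 4 + 2 + 10 + 2 + 3 = 22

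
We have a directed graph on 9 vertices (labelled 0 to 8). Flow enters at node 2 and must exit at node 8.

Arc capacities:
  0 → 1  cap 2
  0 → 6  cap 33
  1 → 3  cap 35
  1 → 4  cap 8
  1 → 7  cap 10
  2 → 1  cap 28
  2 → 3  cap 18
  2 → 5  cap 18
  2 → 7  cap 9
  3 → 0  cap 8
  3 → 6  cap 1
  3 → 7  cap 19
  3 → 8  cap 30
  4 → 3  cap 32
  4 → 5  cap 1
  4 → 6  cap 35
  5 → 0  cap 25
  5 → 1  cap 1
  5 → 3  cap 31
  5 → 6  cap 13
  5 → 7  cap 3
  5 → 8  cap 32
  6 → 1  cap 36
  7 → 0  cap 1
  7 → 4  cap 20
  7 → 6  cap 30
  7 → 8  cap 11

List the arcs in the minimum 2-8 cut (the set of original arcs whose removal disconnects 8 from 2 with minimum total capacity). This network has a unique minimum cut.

augment #1: 2→3→8 push 18
augment #2: 2→5→8 push 18
augment #3: 2→7→8 push 9
augment #4: 2→1→3→8 push 12
augment #5: 2→1→7→8 push 2
augment #6: 2→1→4→5→8 push 1
max flow = 60; residual-reachable set from 2 gives S-side
cut edges (S→T): {(2,5), (3,8), (4,5), (7,8)} total cap 60

Min-cut arcs: {(2,5), (3,8), (4,5), (7,8)} (total capacity 60)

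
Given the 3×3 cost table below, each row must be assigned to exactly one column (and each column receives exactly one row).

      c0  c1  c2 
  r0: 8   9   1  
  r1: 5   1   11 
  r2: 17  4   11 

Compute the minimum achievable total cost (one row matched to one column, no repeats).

Minimum assignment cost: 10

optimal assignment: row0→col2 (cost 1), row1→col0 (cost 5), row2→col1 (cost 4)
total = 1 + 5 + 4 = 10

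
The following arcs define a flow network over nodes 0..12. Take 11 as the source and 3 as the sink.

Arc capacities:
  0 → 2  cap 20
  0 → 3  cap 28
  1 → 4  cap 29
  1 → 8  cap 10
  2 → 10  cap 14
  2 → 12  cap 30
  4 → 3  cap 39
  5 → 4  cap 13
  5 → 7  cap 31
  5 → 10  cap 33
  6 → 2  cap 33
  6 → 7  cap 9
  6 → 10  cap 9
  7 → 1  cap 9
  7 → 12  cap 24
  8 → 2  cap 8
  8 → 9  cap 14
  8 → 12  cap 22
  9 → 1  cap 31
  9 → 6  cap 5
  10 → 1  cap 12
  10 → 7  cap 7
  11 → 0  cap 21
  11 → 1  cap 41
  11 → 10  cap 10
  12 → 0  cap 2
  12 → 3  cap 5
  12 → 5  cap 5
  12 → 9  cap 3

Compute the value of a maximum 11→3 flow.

Maximum flow value: 62

augment #1: 11→0→3 bottleneck 21, total now 21
augment #2: 11→1→4→3 bottleneck 29, total now 50
augment #3: 11→1→8→12→3 bottleneck 5, total now 55
augment #4: 11→1→8→12→0→3 bottleneck 2, total now 57
augment #5: 11→1→8→12→5→4→3 bottleneck 3, total now 60
augment #6: 11→10→7→12→5→4→3 bottleneck 2, total now 62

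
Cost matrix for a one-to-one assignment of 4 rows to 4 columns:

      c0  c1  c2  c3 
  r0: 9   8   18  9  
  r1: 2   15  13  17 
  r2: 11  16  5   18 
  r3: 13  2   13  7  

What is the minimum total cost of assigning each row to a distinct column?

Minimum assignment cost: 18

optimal assignment: row0→col3 (cost 9), row1→col0 (cost 2), row2→col2 (cost 5), row3→col1 (cost 2)
total = 9 + 2 + 5 + 2 = 18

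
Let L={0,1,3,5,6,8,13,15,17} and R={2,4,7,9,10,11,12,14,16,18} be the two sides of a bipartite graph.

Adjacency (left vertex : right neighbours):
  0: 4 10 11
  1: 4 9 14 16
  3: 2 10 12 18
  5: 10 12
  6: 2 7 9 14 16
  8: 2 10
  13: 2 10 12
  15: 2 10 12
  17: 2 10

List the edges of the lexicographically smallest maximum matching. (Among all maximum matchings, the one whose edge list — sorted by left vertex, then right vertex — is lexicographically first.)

Lex-smallest maximum matching: {(0,4), (1,9), (3,18), (5,10), (6,7), (8,2), (13,12)}

|M| = 7 (so the lex-smallest maximum matching has 7 edges)
process left vertices in ascending order; for each, take the smallest-labelled available neighbour that still permits 7 edges overall, or leave it unmatched if none does
lex-smallest matching: {0-4, 1-9, 3-18, 5-10, 6-7, 8-2, 13-12}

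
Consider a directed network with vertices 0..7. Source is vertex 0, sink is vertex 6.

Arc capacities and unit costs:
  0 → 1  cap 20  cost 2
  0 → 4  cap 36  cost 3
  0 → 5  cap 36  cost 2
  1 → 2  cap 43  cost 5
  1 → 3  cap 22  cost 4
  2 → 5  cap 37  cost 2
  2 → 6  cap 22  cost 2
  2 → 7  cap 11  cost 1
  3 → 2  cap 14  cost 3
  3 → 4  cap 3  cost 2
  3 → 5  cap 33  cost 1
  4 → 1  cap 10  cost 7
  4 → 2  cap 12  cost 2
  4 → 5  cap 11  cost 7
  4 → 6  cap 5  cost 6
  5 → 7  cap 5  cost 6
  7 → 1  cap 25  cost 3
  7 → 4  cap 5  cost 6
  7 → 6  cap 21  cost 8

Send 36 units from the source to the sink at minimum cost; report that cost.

shortest-cost path #1: 0→4→2→6 push 12 @ unit cost 7 (adds 84)
shortest-cost path #2: 0→1→2→6 push 10 @ unit cost 9 (adds 90)
shortest-cost path #3: 0→4→6 push 5 @ unit cost 9 (adds 45)
shortest-cost path #4: 0→1→2→7→6 push 9 @ unit cost 16 (adds 144)
total cost = 363

Minimum cost for 36 units: 363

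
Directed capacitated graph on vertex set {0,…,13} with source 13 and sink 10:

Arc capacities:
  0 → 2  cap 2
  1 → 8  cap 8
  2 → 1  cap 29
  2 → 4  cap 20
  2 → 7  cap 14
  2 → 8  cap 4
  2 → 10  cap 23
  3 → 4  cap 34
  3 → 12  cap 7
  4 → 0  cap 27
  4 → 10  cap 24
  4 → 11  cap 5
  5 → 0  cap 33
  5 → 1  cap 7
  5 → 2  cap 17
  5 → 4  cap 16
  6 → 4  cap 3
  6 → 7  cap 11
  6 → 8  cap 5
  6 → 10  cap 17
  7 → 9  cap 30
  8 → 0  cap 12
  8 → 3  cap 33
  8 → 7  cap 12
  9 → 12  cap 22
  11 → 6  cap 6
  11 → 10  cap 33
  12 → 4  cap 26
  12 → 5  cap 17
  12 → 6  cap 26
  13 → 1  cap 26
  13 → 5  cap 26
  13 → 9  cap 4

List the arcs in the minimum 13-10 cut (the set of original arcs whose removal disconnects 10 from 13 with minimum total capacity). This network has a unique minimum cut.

Min-cut arcs: {(1,8), (13,5), (13,9)} (total capacity 38)

augment #1: 13→5→2→10 push 17
augment #2: 13→5→4→10 push 9
augment #3: 13→9→12→4→10 push 4
augment #4: 13→1→8→0→2→10 push 2
augment #5: 13→1→8→3→4→10 push 6
max flow = 38; residual-reachable set from 13 gives S-side
cut edges (S→T): {(1,8), (13,5), (13,9)} total cap 38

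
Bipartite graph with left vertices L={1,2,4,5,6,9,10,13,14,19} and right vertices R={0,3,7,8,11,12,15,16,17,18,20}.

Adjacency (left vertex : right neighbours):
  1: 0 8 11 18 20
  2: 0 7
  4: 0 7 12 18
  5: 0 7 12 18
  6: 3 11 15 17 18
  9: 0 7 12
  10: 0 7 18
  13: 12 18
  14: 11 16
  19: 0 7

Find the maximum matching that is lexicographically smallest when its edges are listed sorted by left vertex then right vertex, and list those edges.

|M| = 7 (so the lex-smallest maximum matching has 7 edges)
process left vertices in ascending order; for each, take the smallest-labelled available neighbour that still permits 7 edges overall, or leave it unmatched if none does
lex-smallest matching: {1-8, 2-0, 4-7, 5-12, 6-3, 10-18, 14-11}

Lex-smallest maximum matching: {(1,8), (2,0), (4,7), (5,12), (6,3), (10,18), (14,11)}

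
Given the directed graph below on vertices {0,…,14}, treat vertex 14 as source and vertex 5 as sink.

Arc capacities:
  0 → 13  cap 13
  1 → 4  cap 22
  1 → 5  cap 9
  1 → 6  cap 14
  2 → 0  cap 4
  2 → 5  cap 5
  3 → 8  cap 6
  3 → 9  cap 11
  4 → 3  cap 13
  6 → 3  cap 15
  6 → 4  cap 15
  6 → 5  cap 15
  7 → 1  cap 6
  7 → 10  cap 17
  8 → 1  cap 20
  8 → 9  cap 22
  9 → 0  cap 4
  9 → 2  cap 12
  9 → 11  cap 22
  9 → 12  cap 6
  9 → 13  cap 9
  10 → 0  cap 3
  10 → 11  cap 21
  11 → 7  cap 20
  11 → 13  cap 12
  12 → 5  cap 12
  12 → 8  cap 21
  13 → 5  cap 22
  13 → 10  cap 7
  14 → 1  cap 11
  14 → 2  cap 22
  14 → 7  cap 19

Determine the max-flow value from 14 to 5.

Maximum flow value: 39

augment #1: 14→1→5 bottleneck 9, total now 9
augment #2: 14→2→5 bottleneck 5, total now 14
augment #3: 14→1→6→5 bottleneck 2, total now 16
augment #4: 14→2→0→13→5 bottleneck 4, total now 20
augment #5: 14→7→1→6→5 bottleneck 6, total now 26
augment #6: 14→7→10→0→13→5 bottleneck 3, total now 29
augment #7: 14→7→10→11→13→5 bottleneck 10, total now 39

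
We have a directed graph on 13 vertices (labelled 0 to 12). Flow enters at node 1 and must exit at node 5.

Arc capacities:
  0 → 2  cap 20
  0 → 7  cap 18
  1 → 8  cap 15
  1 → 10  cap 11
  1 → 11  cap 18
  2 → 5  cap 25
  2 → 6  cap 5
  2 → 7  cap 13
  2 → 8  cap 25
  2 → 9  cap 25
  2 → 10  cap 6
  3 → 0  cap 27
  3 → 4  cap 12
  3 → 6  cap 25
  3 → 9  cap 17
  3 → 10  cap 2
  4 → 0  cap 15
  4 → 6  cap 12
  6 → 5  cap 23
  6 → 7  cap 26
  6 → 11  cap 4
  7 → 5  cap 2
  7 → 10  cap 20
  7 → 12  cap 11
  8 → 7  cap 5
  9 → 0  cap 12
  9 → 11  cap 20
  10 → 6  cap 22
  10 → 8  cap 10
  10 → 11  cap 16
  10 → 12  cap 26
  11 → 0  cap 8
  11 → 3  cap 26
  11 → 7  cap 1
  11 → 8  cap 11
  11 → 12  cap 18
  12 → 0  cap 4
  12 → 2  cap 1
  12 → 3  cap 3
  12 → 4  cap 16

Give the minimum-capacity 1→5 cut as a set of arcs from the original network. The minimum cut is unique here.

augment #1: 1→8→7→5 push 2
augment #2: 1→10→6→5 push 11
augment #3: 1→11→0→2→5 push 8
augment #4: 1→11→3→6→5 push 10
augment #5: 1→8→7→10→6→5 push 2
augment #6: 1→8→7→12→2→5 push 1
max flow = 34; residual-reachable set from 1 gives S-side
cut edges (S→T): {(1,10), (1,11), (8,7)} total cap 34

Min-cut arcs: {(1,10), (1,11), (8,7)} (total capacity 34)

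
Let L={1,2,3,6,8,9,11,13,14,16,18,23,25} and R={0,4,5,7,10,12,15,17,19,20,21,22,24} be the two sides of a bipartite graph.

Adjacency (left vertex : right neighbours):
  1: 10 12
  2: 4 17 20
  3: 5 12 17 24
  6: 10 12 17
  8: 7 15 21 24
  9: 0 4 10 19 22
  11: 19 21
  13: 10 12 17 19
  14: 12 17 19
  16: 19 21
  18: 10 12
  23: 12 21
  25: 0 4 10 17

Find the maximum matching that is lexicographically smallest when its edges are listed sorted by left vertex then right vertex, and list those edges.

|M| = 10 (so the lex-smallest maximum matching has 10 edges)
process left vertices in ascending order; for each, take the smallest-labelled available neighbour that still permits 10 edges overall, or leave it unmatched if none does
lex-smallest matching: {1-10, 2-4, 3-5, 6-12, 8-7, 9-22, 11-19, 13-17, 16-21, 25-0}

Lex-smallest maximum matching: {(1,10), (2,4), (3,5), (6,12), (8,7), (9,22), (11,19), (13,17), (16,21), (25,0)}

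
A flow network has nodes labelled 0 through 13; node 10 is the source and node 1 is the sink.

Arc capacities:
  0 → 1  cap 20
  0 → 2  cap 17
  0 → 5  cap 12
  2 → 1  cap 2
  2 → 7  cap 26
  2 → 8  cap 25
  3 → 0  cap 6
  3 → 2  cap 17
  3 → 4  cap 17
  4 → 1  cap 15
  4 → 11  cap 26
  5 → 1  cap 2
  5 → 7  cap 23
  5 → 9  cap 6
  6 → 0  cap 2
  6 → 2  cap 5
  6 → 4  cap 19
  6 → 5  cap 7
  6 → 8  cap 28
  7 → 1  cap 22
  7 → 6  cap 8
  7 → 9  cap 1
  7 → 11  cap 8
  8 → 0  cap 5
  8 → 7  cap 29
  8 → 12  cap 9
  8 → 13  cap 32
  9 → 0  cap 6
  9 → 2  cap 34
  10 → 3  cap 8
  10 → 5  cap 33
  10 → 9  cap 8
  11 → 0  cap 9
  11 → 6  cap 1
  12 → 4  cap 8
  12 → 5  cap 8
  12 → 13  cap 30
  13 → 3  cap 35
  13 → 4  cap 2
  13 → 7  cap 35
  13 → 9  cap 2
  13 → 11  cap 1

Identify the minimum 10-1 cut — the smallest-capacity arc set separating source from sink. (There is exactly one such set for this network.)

Min-cut arcs: {(5,1), (5,7), (5,9), (10,3), (10,9)} (total capacity 47)

augment #1: 10→5→1 push 2
augment #2: 10→3→0→1 push 6
augment #3: 10→3→2→1 push 2
augment #4: 10→5→7→1 push 22
augment #5: 10→9→0→1 push 6
augment #6: 10→5→7→6→0→1 push 1
augment #7: 10→9→2→3→4→1 push 2
augment #8: 10→5→9→2→8→0→1 push 5
augment #9: 10→5→9→2→7→6→0→1 push 1
max flow = 47; residual-reachable set from 10 gives S-side
cut edges (S→T): {(5,1), (5,7), (5,9), (10,3), (10,9)} total cap 47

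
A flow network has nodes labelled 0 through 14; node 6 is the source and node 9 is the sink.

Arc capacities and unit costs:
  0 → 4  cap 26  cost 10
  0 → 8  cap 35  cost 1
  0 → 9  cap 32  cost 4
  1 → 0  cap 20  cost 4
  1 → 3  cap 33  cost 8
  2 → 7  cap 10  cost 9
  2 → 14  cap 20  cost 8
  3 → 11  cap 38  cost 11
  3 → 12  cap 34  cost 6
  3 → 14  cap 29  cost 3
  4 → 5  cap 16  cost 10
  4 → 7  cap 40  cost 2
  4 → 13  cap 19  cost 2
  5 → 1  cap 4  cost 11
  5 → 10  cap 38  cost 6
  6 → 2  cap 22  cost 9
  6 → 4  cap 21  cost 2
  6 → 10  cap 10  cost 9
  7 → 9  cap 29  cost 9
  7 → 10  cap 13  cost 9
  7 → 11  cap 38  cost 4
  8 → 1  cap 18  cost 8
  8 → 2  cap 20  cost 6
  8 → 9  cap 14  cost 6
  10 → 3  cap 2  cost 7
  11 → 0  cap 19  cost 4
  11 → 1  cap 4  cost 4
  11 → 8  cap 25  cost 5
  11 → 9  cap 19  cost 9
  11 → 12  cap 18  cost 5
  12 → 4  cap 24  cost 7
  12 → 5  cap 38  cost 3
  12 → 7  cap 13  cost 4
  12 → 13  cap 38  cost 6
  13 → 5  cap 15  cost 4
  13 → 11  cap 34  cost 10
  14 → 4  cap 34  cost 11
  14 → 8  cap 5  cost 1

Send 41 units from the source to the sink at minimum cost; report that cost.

Minimum cost for 41 units: 865

shortest-cost path #1: 6→4→7→9 push 21 @ unit cost 13 (adds 273)
shortest-cost path #2: 6→2→14→8→9 push 5 @ unit cost 24 (adds 120)
shortest-cost path #3: 6→2→7→9 push 8 @ unit cost 27 (adds 216)
shortest-cost path #4: 6→2→7→11→0→9 push 2 @ unit cost 30 (adds 60)
shortest-cost path #5: 6→10→3→11→0→9 push 2 @ unit cost 35 (adds 70)
shortest-cost path #6: 6→2→14→4→7→11→0→9 push 3 @ unit cost 42 (adds 126)
total cost = 865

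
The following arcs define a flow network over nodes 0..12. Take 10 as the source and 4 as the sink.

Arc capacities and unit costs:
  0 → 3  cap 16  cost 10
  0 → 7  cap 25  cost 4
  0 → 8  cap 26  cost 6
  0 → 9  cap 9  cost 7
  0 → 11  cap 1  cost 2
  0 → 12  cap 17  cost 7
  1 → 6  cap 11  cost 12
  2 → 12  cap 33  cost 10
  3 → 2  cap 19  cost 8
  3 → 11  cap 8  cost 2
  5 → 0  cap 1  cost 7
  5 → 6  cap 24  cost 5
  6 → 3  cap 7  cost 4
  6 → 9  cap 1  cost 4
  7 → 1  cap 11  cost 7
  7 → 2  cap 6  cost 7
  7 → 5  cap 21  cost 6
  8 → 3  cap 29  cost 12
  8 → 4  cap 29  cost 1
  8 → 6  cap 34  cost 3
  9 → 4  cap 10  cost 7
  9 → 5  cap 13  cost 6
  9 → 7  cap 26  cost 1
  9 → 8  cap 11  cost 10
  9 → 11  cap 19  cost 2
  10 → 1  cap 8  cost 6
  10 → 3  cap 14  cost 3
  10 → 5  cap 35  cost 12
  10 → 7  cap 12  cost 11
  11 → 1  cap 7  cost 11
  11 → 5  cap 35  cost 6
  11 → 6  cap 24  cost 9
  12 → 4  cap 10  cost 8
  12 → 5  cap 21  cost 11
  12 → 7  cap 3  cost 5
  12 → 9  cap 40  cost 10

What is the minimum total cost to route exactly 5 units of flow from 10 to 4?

shortest-cost path #1: 10→3→11→6→9→4 push 1 @ unit cost 25 (adds 25)
shortest-cost path #2: 10→3→11→5→0→8→4 push 1 @ unit cost 25 (adds 25)
shortest-cost path #3: 10→3→2→12→4 push 3 @ unit cost 29 (adds 87)
total cost = 137

Minimum cost for 5 units: 137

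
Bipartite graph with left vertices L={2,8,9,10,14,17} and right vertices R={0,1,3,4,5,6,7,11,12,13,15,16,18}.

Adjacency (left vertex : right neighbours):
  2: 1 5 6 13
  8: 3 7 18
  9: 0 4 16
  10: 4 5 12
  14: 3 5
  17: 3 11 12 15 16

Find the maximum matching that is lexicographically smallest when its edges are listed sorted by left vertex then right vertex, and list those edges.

Lex-smallest maximum matching: {(2,1), (8,3), (9,0), (10,4), (14,5), (17,11)}

|M| = 6 (so the lex-smallest maximum matching has 6 edges)
process left vertices in ascending order; for each, take the smallest-labelled available neighbour that still permits 6 edges overall, or leave it unmatched if none does
lex-smallest matching: {2-1, 8-3, 9-0, 10-4, 14-5, 17-11}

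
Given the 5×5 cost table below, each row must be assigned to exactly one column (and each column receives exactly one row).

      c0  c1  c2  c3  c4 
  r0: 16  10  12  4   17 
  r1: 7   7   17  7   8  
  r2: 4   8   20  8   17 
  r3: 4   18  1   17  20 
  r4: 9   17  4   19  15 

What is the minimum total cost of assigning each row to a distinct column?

optimal assignment: row0→col3 (cost 4), row1→col4 (cost 8), row2→col1 (cost 8), row3→col0 (cost 4), row4→col2 (cost 4)
total = 4 + 8 + 8 + 4 + 4 = 28

Minimum assignment cost: 28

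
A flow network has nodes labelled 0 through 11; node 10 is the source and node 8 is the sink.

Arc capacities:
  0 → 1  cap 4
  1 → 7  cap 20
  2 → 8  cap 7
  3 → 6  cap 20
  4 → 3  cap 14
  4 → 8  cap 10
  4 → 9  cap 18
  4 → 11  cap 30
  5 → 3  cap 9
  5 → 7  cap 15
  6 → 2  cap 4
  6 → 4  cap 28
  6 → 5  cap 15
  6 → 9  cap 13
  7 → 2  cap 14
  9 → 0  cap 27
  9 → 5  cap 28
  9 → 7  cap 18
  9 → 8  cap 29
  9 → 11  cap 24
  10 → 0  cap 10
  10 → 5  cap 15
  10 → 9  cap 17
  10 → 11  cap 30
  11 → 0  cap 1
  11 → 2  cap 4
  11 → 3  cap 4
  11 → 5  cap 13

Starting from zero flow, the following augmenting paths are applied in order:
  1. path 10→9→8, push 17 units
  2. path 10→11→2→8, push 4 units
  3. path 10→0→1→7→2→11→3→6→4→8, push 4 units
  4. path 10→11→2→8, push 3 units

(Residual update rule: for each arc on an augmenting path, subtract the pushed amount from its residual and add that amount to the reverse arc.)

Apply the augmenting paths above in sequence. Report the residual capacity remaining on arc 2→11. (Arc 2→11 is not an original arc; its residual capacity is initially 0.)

after path 1 (10→9→8, push 17): res(2,11)=0
after path 2 (10→11→2→8, push 4): res(2,11)=4
after path 3 (10→0→1→7→2→11→3→6→4→8, push 4): res(2,11)=0
after path 4 (10→11→2→8, push 3): res(2,11)=3

Residual capacity of (2,11): 3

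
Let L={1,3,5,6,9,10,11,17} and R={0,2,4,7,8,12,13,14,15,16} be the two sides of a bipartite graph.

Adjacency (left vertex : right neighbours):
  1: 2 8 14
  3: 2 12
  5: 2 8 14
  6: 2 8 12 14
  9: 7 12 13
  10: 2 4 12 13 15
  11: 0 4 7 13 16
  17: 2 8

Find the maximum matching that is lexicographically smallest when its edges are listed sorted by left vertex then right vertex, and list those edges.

|M| = 7 (so the lex-smallest maximum matching has 7 edges)
process left vertices in ascending order; for each, take the smallest-labelled available neighbour that still permits 7 edges overall, or leave it unmatched if none does
lex-smallest matching: {1-2, 3-12, 5-8, 6-14, 9-7, 10-4, 11-0}

Lex-smallest maximum matching: {(1,2), (3,12), (5,8), (6,14), (9,7), (10,4), (11,0)}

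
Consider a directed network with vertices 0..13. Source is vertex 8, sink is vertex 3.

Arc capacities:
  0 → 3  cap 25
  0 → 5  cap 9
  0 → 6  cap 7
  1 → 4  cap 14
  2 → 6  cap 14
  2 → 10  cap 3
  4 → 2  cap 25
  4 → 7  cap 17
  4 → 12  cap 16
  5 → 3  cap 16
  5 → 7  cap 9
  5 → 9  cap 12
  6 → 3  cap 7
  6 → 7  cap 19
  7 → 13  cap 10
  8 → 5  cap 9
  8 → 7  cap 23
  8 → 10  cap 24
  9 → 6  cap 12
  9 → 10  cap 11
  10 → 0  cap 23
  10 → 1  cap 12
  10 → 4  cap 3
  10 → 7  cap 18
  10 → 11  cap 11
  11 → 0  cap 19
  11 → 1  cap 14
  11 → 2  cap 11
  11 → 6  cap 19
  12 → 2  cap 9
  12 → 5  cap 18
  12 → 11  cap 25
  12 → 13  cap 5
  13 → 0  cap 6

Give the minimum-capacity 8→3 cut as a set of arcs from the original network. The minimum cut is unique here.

augment #1: 8→5→3 push 9
augment #2: 8→10→0→3 push 23
augment #3: 8→7→13→0→3 push 2
augment #4: 8→10→11→6→3 push 1
augment #5: 8→7→13→0→5→3 push 4
max flow = 39; residual-reachable set from 8 gives S-side
cut edges (S→T): {(8,5), (8,10), (13,0)} total cap 39

Min-cut arcs: {(8,5), (8,10), (13,0)} (total capacity 39)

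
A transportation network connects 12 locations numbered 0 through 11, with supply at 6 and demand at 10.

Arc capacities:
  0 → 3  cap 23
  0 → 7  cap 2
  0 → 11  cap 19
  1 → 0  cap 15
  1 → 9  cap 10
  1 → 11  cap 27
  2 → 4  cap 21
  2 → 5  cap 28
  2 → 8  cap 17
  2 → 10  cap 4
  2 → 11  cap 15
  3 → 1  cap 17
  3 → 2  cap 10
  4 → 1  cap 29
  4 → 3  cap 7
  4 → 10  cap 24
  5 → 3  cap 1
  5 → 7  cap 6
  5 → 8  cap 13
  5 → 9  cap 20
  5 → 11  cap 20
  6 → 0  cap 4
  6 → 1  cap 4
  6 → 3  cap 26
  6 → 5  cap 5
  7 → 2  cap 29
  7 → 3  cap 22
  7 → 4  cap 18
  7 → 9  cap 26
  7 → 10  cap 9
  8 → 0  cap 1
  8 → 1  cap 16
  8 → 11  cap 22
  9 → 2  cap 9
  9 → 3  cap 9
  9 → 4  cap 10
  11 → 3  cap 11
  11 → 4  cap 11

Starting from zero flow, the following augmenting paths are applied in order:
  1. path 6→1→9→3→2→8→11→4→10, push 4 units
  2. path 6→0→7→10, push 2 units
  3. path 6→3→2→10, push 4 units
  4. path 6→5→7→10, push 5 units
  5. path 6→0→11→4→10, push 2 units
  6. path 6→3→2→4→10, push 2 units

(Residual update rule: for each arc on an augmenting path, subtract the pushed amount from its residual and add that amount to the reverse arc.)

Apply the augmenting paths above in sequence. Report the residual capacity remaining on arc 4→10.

Residual capacity of (4,10): 16

after path 1 (6→1→9→3→2→8→11→4→10, push 4): res(4,10)=20
after path 2 (6→0→7→10, push 2): res(4,10)=20
after path 3 (6→3→2→10, push 4): res(4,10)=20
after path 4 (6→5→7→10, push 5): res(4,10)=20
after path 5 (6→0→11→4→10, push 2): res(4,10)=18
after path 6 (6→3→2→4→10, push 2): res(4,10)=16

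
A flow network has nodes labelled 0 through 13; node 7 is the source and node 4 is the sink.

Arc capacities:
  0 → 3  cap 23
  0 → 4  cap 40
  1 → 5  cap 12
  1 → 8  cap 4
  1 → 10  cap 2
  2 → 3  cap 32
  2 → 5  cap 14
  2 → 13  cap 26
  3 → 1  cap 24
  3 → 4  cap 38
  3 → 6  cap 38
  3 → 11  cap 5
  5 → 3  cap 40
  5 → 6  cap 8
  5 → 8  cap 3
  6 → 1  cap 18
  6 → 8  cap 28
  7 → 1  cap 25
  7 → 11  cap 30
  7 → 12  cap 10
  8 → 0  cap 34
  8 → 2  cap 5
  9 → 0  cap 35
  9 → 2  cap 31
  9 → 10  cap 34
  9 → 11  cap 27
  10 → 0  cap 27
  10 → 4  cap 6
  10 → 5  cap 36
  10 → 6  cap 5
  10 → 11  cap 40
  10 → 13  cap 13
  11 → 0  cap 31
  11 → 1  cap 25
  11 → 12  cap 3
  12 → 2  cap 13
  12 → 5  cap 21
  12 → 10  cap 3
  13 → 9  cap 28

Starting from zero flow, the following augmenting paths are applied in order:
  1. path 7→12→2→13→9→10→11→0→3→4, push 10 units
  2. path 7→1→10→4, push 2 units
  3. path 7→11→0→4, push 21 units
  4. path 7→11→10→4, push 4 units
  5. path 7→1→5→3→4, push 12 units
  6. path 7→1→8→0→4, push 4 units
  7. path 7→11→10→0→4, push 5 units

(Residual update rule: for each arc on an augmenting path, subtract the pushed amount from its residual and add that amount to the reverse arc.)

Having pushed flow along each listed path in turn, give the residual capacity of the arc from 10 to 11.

after path 1 (7→12→2→13→9→10→11→0→3→4, push 10): res(10,11)=30
after path 2 (7→1→10→4, push 2): res(10,11)=30
after path 3 (7→11→0→4, push 21): res(10,11)=30
after path 4 (7→11→10→4, push 4): res(10,11)=34
after path 5 (7→1→5→3→4, push 12): res(10,11)=34
after path 6 (7→1→8→0→4, push 4): res(10,11)=34
after path 7 (7→11→10→0→4, push 5): res(10,11)=39

Residual capacity of (10,11): 39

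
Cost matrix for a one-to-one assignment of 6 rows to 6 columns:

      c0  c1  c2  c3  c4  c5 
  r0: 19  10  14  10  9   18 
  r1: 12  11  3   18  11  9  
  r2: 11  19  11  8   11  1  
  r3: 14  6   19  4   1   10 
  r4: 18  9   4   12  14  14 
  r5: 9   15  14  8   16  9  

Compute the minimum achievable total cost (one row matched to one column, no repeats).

optimal assignment: row0→col3 (cost 10), row1→col2 (cost 3), row2→col5 (cost 1), row3→col4 (cost 1), row4→col1 (cost 9), row5→col0 (cost 9)
total = 10 + 3 + 1 + 1 + 9 + 9 = 33

Minimum assignment cost: 33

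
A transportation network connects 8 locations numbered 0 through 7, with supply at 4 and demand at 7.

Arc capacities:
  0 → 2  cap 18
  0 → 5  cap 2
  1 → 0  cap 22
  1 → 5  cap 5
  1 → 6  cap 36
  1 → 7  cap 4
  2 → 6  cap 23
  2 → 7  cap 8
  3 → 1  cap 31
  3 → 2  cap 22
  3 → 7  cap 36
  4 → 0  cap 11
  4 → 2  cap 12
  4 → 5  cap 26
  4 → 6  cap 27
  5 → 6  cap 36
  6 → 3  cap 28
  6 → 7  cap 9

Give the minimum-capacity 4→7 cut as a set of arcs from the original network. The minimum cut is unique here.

Min-cut arcs: {(2,7), (6,3), (6,7)} (total capacity 45)

augment #1: 4→2→7 push 8
augment #2: 4→6→7 push 9
augment #3: 4→6→3→7 push 18
augment #4: 4→2→6→3→7 push 4
augment #5: 4→5→6→3→7 push 6
max flow = 45; residual-reachable set from 4 gives S-side
cut edges (S→T): {(2,7), (6,3), (6,7)} total cap 45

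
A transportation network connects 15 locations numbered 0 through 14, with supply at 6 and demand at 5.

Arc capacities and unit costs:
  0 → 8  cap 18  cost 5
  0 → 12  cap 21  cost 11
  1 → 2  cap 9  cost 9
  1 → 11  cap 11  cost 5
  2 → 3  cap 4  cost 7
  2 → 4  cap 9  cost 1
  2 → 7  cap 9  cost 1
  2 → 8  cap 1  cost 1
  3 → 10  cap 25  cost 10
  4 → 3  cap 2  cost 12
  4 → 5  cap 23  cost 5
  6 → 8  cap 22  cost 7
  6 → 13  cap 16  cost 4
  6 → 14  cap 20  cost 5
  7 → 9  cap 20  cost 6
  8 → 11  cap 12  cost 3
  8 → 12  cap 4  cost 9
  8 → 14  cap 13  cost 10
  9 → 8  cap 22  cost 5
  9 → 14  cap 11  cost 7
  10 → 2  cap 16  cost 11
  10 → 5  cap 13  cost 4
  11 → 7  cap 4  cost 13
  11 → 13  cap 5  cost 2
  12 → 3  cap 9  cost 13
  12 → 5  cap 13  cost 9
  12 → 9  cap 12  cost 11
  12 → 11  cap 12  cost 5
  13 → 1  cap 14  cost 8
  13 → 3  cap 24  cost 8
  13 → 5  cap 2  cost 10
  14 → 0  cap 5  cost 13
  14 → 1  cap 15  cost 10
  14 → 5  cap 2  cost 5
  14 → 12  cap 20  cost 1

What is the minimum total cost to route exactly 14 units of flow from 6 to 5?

shortest-cost path #1: 6→14→5 push 2 @ unit cost 10 (adds 20)
shortest-cost path #2: 6→13→5 push 2 @ unit cost 14 (adds 28)
shortest-cost path #3: 6→14→12→5 push 10 @ unit cost 15 (adds 150)
total cost = 198

Minimum cost for 14 units: 198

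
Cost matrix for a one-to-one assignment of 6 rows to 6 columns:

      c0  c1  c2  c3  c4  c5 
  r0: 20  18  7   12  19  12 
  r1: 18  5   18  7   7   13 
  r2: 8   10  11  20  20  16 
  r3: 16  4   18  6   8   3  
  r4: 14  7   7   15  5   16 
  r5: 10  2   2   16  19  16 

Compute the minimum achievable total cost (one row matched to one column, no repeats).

optimal assignment: row0→col2 (cost 7), row1→col3 (cost 7), row2→col0 (cost 8), row3→col5 (cost 3), row4→col4 (cost 5), row5→col1 (cost 2)
total = 7 + 7 + 8 + 3 + 5 + 2 = 32

Minimum assignment cost: 32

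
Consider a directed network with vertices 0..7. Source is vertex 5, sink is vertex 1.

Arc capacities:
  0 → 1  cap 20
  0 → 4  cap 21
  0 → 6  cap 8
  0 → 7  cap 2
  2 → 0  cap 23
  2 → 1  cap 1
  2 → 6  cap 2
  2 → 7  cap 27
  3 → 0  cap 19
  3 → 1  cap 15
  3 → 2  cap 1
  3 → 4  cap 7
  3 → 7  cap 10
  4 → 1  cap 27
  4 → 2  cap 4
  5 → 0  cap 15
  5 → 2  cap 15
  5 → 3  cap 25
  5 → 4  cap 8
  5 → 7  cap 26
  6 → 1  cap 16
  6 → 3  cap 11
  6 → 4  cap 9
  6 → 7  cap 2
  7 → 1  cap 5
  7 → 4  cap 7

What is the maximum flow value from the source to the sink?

augment #1: 5→0→1 bottleneck 15, total now 15
augment #2: 5→2→1 bottleneck 1, total now 16
augment #3: 5→3→1 bottleneck 15, total now 31
augment #4: 5→4→1 bottleneck 8, total now 39
augment #5: 5→7→1 bottleneck 5, total now 44
augment #6: 5→2→0→1 bottleneck 5, total now 49
augment #7: 5→2→6→1 bottleneck 2, total now 51
augment #8: 5→3→4→1 bottleneck 7, total now 58
augment #9: 5→7→4→1 bottleneck 7, total now 65
augment #10: 5→2→0→4→1 bottleneck 5, total now 70
augment #11: 5→2→0→6→1 bottleneck 2, total now 72
augment #12: 5→3→0→6→1 bottleneck 3, total now 75

Maximum flow value: 75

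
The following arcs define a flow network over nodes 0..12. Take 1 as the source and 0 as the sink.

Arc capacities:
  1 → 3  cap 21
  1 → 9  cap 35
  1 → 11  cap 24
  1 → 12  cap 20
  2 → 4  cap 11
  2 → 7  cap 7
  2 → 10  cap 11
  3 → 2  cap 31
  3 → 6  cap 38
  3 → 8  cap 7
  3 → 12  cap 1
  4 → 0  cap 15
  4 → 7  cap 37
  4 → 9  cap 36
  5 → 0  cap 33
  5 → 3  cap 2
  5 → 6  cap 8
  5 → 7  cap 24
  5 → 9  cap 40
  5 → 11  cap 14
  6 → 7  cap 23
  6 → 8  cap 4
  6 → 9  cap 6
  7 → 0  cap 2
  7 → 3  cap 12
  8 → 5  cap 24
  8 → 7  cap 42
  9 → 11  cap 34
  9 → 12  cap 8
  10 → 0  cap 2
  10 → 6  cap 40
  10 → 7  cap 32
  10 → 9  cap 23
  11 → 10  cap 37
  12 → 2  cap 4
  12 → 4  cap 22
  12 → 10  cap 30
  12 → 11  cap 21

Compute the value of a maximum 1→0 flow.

Maximum flow value: 30

augment #1: 1→11→10→0 bottleneck 2, total now 2
augment #2: 1→12→4→0 bottleneck 15, total now 17
augment #3: 1→3→2→7→0 bottleneck 2, total now 19
augment #4: 1→3→8→5→0 bottleneck 7, total now 26
augment #5: 1→3→6→8→5→0 bottleneck 4, total now 30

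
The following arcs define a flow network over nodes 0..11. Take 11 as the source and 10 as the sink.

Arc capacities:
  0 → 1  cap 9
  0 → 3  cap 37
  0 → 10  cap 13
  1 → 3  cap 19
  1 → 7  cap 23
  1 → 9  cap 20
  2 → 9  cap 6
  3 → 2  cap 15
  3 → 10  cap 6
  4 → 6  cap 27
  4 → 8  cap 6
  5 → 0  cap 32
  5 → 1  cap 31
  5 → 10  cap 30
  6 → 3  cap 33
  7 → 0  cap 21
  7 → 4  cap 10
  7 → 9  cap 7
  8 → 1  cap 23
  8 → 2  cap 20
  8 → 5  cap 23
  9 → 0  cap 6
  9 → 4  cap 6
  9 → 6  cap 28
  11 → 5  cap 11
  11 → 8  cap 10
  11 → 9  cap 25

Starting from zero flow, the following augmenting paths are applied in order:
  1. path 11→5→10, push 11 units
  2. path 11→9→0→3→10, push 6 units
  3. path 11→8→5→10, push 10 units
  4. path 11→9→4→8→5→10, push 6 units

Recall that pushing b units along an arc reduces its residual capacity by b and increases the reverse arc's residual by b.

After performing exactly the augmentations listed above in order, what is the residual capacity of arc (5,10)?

after path 1 (11→5→10, push 11): res(5,10)=19
after path 2 (11→9→0→3→10, push 6): res(5,10)=19
after path 3 (11→8→5→10, push 10): res(5,10)=9
after path 4 (11→9→4→8→5→10, push 6): res(5,10)=3

Residual capacity of (5,10): 3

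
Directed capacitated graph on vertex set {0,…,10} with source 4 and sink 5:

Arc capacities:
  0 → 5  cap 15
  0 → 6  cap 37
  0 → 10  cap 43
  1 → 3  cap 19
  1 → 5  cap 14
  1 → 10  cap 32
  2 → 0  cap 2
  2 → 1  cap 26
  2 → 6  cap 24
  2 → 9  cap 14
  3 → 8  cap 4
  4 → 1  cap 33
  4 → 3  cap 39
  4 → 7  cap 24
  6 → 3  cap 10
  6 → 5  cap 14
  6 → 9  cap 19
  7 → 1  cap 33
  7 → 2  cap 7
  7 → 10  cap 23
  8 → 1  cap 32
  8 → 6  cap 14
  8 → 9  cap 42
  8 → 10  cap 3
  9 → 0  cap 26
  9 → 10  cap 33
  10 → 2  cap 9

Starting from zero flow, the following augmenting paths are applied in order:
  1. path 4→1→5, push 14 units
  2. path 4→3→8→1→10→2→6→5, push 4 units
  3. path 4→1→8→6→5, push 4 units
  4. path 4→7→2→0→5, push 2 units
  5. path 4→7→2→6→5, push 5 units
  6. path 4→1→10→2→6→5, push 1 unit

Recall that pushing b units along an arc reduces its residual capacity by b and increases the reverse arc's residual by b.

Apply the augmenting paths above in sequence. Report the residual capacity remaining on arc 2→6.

after path 1 (4→1→5, push 14): res(2,6)=24
after path 2 (4→3→8→1→10→2→6→5, push 4): res(2,6)=20
after path 3 (4→1→8→6→5, push 4): res(2,6)=20
after path 4 (4→7→2→0→5, push 2): res(2,6)=20
after path 5 (4→7→2→6→5, push 5): res(2,6)=15
after path 6 (4→1→10→2→6→5, push 1): res(2,6)=14

Residual capacity of (2,6): 14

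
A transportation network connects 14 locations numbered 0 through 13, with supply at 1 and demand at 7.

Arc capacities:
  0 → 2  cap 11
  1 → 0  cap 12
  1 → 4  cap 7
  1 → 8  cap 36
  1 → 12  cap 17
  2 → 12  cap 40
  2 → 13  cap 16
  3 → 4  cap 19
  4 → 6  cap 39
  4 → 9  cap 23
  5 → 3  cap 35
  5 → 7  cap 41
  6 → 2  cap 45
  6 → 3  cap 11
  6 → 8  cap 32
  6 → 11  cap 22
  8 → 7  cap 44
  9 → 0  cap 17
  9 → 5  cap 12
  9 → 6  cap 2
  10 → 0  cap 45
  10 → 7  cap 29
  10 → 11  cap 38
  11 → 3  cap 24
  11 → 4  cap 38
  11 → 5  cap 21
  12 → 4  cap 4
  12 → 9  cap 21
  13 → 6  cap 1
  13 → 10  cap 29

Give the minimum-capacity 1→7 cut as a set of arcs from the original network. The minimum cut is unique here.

Min-cut arcs: {(0,2), (1,4), (1,8), (1,12)} (total capacity 71)

augment #1: 1→8→7 push 36
augment #2: 1→4→6→8→7 push 7
augment #3: 1→12→9→5→7 push 12
augment #4: 1→0→2→13→10→7 push 11
augment #5: 1→12→4→6→8→7 push 1
augment #6: 1→12→4→6→11→5→7 push 3
augment #7: 1→12→9→6→11→5→7 push 1
max flow = 71; residual-reachable set from 1 gives S-side
cut edges (S→T): {(0,2), (1,4), (1,8), (1,12)} total cap 71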